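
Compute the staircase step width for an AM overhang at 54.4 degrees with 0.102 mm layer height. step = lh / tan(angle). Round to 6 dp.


step = 0.102 / tan(54.4) = 0.073025 mm


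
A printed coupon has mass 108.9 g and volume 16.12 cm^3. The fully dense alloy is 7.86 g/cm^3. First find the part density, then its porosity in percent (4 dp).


rho_part = 108.9 / 16.12 = 6.75558313 g/cm^3
Porosity = (1 - 6.75558313/7.86)*100 = 14.0511 %


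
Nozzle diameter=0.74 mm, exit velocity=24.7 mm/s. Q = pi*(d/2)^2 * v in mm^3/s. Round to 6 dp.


A = pi*(0.74/2)^2 = 0.43008403 mm^2
Q = 0.43008403 * 24.7 = 10.623076 mm^3/s


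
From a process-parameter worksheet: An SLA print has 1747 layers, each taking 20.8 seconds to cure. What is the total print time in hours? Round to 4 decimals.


t = 1747 * 20.8 / 3600 = 10.0938 hrs


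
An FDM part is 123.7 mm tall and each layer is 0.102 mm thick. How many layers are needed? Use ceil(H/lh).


Layers = ceil(123.7/0.102) = 1213


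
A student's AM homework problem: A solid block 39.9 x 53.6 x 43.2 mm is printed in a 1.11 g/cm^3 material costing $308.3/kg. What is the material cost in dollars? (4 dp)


V = 39.9 * 53.6 * 43.2 = 92389.248 mm^3 = 92.389248 cm^3
Mass = 92.389248 * 1.11 / 1000 = 0.10255207 kg
Cost = 0.10255207 * 308.3 = 31.6168 $


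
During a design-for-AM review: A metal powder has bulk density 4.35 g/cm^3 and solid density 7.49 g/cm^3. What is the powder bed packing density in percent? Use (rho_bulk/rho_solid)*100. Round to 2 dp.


Packing = (4.35/7.49)*100 = 58.08 %


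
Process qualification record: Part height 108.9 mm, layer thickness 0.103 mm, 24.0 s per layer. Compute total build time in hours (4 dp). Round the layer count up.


Layers = ceil(108.9/0.103) = 1058
t = 1058 * 24.0 / 3600 = 7.0533 hrs


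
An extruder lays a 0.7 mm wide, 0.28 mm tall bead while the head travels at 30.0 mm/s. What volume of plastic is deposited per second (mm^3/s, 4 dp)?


Rate = 0.7 * 0.28 * 30.0 = 5.88 mm^3/s


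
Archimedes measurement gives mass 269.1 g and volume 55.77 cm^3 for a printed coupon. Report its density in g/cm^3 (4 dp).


rho = 269.1 / 55.77 = 4.8252 g/cm^3


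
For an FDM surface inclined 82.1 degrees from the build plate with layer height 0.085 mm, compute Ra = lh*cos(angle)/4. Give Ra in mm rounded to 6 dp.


Ra = 0.085 * cos(82.1) / 4 = 0.002921 mm


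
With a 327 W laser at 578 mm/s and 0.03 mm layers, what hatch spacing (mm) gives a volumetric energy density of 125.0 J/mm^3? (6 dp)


h = 327 / (125.0*578*0.03) = 0.150865 mm


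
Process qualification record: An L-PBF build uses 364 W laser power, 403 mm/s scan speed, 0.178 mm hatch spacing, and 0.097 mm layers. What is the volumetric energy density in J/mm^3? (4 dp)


E = 364 / (403*0.178*0.097) = 52.3124 J/mm^3


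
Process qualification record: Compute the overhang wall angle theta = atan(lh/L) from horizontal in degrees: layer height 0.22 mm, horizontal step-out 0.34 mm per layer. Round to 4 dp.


angle = atan(0.22/0.34) = 32.9052 degrees


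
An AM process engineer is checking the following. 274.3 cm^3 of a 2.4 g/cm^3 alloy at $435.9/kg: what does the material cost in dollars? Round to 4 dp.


Mass = 274.3*2.4/1000 = 0.65832 kg
Cost = 0.65832 * 435.9 = 286.9617 $


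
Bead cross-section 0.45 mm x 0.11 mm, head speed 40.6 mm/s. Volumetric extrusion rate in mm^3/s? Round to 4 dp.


Rate = 0.45 * 0.11 * 40.6 = 2.0097 mm^3/s


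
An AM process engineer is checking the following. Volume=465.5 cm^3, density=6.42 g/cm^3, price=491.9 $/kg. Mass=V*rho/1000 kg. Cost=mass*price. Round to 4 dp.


Mass = 465.5*6.42/1000 = 2.98851 kg
Cost = 2.98851 * 491.9 = 1470.0481 $


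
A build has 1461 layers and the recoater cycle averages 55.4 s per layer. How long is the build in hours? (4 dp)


t = 1461 * 55.4 / 3600 = 22.4832 hrs


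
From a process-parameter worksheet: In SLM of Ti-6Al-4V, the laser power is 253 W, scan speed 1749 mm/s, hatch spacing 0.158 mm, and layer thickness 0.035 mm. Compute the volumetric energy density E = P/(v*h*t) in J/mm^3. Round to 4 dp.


E = 253 / (1749*0.158*0.035) = 26.1581 J/mm^3


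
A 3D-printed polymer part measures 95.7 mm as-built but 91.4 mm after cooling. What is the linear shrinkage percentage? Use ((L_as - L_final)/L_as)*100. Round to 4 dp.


Shrinkage = ((95.7-91.4)/95.7)*100 = 4.4932 %


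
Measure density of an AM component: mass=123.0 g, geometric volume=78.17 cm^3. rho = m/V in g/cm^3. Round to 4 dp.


rho = 123.0 / 78.17 = 1.5735 g/cm^3


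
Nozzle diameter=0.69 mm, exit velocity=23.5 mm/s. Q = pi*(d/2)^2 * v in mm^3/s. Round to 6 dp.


A = pi*(0.69/2)^2 = 0.37392807 mm^2
Q = 0.37392807 * 23.5 = 8.78731 mm^3/s


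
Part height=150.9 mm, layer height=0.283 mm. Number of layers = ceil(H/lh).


Layers = ceil(150.9/0.283) = 534


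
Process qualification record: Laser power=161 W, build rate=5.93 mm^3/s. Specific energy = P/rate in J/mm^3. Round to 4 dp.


SE = 161 / 5.93 = 27.1501 J/mm^3


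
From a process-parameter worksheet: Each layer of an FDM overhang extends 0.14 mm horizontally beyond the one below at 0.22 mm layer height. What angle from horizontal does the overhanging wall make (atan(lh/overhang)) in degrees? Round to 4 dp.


angle = atan(0.22/0.14) = 57.5288 degrees


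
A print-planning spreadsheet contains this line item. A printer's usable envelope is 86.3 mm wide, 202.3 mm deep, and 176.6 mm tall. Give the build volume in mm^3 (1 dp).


V = 86.3 * 202.3 * 176.6 = 3083169.3 mm^3


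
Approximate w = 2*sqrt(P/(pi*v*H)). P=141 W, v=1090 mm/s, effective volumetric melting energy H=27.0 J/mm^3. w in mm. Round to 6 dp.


w = 2*sqrt(141/(pi*1090*27.0)) = 0.078103 mm


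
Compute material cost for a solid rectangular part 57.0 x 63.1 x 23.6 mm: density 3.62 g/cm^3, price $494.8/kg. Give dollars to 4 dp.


V = 57.0 * 63.1 * 23.6 = 84882.12 mm^3 = 84.88212 cm^3
Mass = 84.88212 * 3.62 / 1000 = 0.30727327 kg
Cost = 0.30727327 * 494.8 = 152.0388 $


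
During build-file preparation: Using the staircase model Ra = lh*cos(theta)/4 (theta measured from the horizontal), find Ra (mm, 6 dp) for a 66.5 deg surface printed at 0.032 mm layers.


Ra = 0.032 * cos(66.5) / 4 = 0.00319 mm


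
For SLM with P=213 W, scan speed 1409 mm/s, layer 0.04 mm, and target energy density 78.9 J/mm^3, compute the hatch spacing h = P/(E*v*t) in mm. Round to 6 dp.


h = 213 / (78.9*1409*0.04) = 0.0479 mm


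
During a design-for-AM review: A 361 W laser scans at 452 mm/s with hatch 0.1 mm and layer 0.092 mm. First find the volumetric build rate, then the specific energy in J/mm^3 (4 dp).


Build rate = 452 * 0.1 * 0.092 = 4.1584 mm^3/s
SE = 361 / 4.1584 = 86.8122 J/mm^3


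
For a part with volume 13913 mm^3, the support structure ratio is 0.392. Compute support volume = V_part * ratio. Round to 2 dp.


V_support = 13913 * 0.392 = 5453.9 mm^3


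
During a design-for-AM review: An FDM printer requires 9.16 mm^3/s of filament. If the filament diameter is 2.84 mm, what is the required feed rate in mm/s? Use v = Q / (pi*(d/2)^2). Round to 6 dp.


A = pi*(2.84/2)^2 = 6.334707
v = 9.16 / 6.334707 = 1.446002 mm/s


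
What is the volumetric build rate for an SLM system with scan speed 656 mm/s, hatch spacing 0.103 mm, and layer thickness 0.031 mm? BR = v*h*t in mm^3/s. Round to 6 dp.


Rate = 656 * 0.103 * 0.031 = 2.094608 mm^3/s


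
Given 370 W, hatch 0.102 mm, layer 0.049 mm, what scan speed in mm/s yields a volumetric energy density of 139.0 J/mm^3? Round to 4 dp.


v = 370 / (139.0*0.102*0.049) = 532.5871 mm/s


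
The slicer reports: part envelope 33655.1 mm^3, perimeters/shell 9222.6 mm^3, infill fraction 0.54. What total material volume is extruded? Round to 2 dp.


V_infill = (33655.1 - 9222.6) * 0.54 = 13193.55
V_total = 9222.6 + 13193.55 = 22416.15 mm^3


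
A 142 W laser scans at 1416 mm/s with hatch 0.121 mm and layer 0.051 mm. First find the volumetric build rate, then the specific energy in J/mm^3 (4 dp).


Build rate = 1416 * 0.121 * 0.051 = 8.738136 mm^3/s
SE = 142 / 8.738136 = 16.2506 J/mm^3


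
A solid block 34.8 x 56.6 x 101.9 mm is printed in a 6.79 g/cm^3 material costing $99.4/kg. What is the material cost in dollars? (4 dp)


V = 34.8 * 56.6 * 101.9 = 200710.392 mm^3 = 200.710392 cm^3
Mass = 200.710392 * 6.79 / 1000 = 1.36282356 kg
Cost = 1.36282356 * 99.4 = 135.4647 $


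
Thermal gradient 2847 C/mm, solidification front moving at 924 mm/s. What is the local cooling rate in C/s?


CR = 2847 * 924 = 2630628 C/s


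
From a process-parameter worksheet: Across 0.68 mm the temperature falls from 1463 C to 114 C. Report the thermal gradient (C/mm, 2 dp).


G = (1463-114)/0.68 = 1983.82 C/mm


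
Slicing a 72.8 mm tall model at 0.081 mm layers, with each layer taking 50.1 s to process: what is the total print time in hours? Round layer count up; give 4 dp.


Layers = ceil(72.8/0.081) = 899
t = 899 * 50.1 / 3600 = 12.5111 hrs


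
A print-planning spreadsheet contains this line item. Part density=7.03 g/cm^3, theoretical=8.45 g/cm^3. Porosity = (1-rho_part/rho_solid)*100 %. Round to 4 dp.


Porosity = (1-7.03/8.45)*100 = 16.8047 %


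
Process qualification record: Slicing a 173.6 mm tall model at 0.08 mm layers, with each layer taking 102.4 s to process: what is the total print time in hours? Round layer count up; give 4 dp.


Layers = ceil(173.6/0.08) = 2170
t = 2170 * 102.4 / 3600 = 61.7244 hrs


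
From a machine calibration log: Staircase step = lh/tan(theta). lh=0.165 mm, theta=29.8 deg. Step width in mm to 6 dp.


step = 0.165 / tan(29.8) = 0.288106 mm


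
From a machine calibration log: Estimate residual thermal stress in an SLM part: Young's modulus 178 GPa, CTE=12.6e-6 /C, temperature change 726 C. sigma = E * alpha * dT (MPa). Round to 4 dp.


sigma = 178*1000 * 12.6e-6 * 726 = 1628.2728 MPa


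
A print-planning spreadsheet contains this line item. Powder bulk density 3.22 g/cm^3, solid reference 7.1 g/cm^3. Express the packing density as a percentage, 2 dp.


Packing = (3.22/7.1)*100 = 45.35 %


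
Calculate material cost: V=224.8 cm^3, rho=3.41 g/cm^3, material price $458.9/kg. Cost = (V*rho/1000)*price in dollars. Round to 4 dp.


Mass = 224.8*3.41/1000 = 0.766568 kg
Cost = 0.766568 * 458.9 = 351.7781 $


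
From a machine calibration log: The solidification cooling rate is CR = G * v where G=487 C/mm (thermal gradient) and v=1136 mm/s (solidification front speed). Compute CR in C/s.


CR = 487 * 1136 = 553232 C/s


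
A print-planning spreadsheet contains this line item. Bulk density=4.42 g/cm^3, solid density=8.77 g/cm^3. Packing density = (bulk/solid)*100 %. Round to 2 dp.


Packing = (4.42/8.77)*100 = 50.4 %


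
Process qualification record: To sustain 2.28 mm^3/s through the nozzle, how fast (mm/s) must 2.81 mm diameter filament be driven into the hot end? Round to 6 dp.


A = pi*(2.81/2)^2 = 6.201582
v = 2.28 / 6.201582 = 0.367648 mm/s


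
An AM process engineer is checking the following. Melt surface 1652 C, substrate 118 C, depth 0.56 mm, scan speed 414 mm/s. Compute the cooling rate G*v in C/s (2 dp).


G = (1652-118)/0.56 = 2739.28571429 C/mm
CR = 2739.28571429 * 414 = 1134064.29 C/s


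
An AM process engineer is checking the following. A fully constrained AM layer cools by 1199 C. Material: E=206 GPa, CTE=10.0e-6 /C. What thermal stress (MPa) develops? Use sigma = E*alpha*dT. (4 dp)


sigma = 206*1000 * 10.0e-6 * 1199 = 2469.94 MPa


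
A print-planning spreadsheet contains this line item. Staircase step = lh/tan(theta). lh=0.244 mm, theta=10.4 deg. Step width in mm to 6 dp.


step = 0.244 / tan(10.4) = 1.329451 mm


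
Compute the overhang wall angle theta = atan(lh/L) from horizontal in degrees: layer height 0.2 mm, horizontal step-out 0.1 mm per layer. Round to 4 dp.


angle = atan(0.2/0.1) = 63.4349 degrees


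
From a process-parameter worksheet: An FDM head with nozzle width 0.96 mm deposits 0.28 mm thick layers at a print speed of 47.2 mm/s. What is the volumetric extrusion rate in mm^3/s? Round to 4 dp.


Rate = 0.96 * 0.28 * 47.2 = 12.6874 mm^3/s


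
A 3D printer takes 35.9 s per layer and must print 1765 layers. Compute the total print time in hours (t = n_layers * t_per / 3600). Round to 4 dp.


t = 1765 * 35.9 / 3600 = 17.601 hrs


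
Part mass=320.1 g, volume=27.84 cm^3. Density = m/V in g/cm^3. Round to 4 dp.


rho = 320.1 / 27.84 = 11.4978 g/cm^3


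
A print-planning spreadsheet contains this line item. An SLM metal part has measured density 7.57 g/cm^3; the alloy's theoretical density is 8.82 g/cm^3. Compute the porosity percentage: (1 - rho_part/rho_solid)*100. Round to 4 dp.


Porosity = (1-7.57/8.82)*100 = 14.1723 %


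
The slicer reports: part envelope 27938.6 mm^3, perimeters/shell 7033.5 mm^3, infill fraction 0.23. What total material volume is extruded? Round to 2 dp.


V_infill = (27938.6 - 7033.5) * 0.23 = 4808.17
V_total = 7033.5 + 4808.17 = 11841.67 mm^3


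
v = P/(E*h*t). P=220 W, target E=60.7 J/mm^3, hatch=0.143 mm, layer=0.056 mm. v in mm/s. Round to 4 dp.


v = 220 / (60.7*0.143*0.056) = 452.5952 mm/s


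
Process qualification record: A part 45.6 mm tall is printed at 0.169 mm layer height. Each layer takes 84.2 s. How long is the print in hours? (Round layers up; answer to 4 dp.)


Layers = ceil(45.6/0.169) = 270
t = 270 * 84.2 / 3600 = 6.315 hrs


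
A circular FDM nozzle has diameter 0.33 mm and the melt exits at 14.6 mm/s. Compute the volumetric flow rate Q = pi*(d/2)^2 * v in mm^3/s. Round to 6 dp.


A = pi*(0.33/2)^2 = 0.08552986 mm^2
Q = 0.08552986 * 14.6 = 1.248736 mm^3/s


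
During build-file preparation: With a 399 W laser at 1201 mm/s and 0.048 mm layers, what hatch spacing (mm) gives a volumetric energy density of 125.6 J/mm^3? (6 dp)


h = 399 / (125.6*1201*0.048) = 0.055106 mm


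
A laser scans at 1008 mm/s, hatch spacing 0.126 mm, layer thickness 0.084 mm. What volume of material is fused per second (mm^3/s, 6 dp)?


Rate = 1008 * 0.126 * 0.084 = 10.668672 mm^3/s


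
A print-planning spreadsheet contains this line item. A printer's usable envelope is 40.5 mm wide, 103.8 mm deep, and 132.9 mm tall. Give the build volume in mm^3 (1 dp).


V = 40.5 * 103.8 * 132.9 = 558698.3 mm^3


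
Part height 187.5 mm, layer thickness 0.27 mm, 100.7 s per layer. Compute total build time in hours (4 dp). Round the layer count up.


Layers = ceil(187.5/0.27) = 695
t = 695 * 100.7 / 3600 = 19.4407 hrs


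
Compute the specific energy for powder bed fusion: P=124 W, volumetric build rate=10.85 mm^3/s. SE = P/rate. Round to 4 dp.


SE = 124 / 10.85 = 11.4286 J/mm^3


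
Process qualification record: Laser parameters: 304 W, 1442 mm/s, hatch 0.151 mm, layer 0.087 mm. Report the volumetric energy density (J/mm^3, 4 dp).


E = 304 / (1442*0.151*0.087) = 16.0477 J/mm^3


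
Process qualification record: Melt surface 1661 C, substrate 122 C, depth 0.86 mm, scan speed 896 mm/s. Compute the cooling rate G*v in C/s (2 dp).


G = (1661-122)/0.86 = 1789.53488372 C/mm
CR = 1789.53488372 * 896 = 1603423.26 C/s


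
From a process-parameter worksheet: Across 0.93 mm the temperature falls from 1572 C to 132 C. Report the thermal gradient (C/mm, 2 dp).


G = (1572-132)/0.93 = 1548.39 C/mm


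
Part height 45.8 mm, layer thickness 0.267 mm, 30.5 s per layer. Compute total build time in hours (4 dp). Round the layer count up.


Layers = ceil(45.8/0.267) = 172
t = 172 * 30.5 / 3600 = 1.4572 hrs


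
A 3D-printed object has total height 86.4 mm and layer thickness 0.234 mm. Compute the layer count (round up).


Layers = ceil(86.4/0.234) = 370


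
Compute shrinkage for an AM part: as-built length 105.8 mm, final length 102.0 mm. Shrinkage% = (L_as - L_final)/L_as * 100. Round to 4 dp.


Shrinkage = ((105.8-102.0)/105.8)*100 = 3.5917 %


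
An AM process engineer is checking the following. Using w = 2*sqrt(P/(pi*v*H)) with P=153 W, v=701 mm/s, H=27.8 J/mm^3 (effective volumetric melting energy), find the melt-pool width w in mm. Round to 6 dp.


w = 2*sqrt(153/(pi*701*27.8)) = 0.099981 mm


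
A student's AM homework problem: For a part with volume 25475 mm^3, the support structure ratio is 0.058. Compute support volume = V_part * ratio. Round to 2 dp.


V_support = 25475 * 0.058 = 1477.55 mm^3


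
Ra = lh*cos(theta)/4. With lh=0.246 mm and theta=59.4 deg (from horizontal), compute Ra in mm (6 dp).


Ra = 0.246 * cos(59.4) / 4 = 0.031306 mm


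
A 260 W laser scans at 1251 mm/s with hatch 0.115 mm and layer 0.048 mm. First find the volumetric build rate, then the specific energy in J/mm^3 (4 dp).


Build rate = 1251 * 0.115 * 0.048 = 6.90552 mm^3/s
SE = 260 / 6.90552 = 37.651 J/mm^3


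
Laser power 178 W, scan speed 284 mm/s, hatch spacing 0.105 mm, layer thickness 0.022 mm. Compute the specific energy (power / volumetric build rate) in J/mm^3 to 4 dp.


Build rate = 284 * 0.105 * 0.022 = 0.65604 mm^3/s
SE = 178 / 0.65604 = 271.3249 J/mm^3


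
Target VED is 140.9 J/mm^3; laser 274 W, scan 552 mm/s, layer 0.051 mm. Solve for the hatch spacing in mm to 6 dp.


h = 274 / (140.9*552*0.051) = 0.069076 mm


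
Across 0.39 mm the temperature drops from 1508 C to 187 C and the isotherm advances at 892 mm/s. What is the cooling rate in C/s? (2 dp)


G = (1508-187)/0.39 = 3387.17948718 C/mm
CR = 3387.17948718 * 892 = 3021364.1 C/s


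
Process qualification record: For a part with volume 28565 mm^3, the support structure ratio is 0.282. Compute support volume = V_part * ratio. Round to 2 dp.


V_support = 28565 * 0.282 = 8055.33 mm^3


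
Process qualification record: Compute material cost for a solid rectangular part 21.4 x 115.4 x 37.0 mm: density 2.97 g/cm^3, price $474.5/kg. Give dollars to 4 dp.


V = 21.4 * 115.4 * 37.0 = 91373.72 mm^3 = 91.37372 cm^3
Mass = 91.37372 * 2.97 / 1000 = 0.27137995 kg
Cost = 0.27137995 * 474.5 = 128.7698 $


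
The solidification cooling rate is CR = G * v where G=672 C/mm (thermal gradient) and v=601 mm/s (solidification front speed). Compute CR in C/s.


CR = 672 * 601 = 403872 C/s


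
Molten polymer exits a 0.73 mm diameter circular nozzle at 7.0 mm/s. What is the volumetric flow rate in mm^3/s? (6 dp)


A = pi*(0.73/2)^2 = 0.41853868 mm^2
Q = 0.41853868 * 7.0 = 2.929771 mm^3/s


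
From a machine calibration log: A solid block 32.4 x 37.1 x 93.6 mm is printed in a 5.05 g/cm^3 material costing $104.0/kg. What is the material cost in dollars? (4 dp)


V = 32.4 * 37.1 * 93.6 = 112510.944 mm^3 = 112.510944 cm^3
Mass = 112.510944 * 5.05 / 1000 = 0.56818027 kg
Cost = 0.56818027 * 104.0 = 59.0907 $


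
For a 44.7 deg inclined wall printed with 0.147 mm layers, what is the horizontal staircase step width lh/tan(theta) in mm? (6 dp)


step = 0.147 / tan(44.7) = 0.148547 mm


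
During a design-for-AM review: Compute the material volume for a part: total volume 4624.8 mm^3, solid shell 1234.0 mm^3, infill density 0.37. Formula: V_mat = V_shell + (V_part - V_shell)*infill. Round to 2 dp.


V_infill = (4624.8 - 1234.0) * 0.37 = 1254.6
V_total = 1234.0 + 1254.6 = 2488.6 mm^3


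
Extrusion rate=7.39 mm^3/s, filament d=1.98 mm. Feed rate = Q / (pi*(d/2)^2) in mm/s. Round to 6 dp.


A = pi*(1.98/2)^2 = 3.079075
v = 7.39 / 3.079075 = 2.400071 mm/s


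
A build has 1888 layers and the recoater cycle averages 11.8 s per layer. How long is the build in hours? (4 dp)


t = 1888 * 11.8 / 3600 = 6.1884 hrs


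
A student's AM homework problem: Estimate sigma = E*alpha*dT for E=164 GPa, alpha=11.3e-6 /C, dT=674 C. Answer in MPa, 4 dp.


sigma = 164*1000 * 11.3e-6 * 674 = 1249.0568 MPa


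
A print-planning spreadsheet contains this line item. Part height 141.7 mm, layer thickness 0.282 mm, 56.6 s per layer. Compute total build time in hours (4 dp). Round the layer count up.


Layers = ceil(141.7/0.282) = 503
t = 503 * 56.6 / 3600 = 7.9083 hrs


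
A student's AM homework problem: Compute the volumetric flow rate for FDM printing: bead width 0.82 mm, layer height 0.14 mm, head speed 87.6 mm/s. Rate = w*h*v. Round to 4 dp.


Rate = 0.82 * 0.14 * 87.6 = 10.0565 mm^3/s


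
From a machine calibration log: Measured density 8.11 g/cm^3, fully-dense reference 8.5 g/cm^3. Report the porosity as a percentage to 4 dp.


Porosity = (1-8.11/8.5)*100 = 4.5882 %


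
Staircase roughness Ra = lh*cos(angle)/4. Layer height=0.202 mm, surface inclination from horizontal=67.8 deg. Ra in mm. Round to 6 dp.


Ra = 0.202 * cos(67.8) / 4 = 0.019081 mm


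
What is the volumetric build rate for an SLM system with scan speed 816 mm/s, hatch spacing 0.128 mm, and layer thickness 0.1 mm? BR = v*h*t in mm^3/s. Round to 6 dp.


Rate = 816 * 0.128 * 0.1 = 10.4448 mm^3/s


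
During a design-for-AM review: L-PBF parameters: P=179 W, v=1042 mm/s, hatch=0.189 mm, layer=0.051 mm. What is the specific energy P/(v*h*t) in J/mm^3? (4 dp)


Build rate = 1042 * 0.189 * 0.051 = 10.043838 mm^3/s
SE = 179 / 10.043838 = 17.8219 J/mm^3


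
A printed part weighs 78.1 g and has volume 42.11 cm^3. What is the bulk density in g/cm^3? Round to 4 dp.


rho = 78.1 / 42.11 = 1.8547 g/cm^3


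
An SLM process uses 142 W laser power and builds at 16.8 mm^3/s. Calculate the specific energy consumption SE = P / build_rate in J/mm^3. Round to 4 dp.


SE = 142 / 16.8 = 8.4524 J/mm^3


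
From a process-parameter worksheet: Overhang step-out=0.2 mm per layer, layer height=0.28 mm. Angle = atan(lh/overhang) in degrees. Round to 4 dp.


angle = atan(0.28/0.2) = 54.4623 degrees


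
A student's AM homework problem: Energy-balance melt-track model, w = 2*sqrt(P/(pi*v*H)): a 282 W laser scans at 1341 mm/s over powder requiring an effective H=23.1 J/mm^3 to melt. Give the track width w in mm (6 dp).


w = 2*sqrt(282/(pi*1341*23.1)) = 0.107661 mm


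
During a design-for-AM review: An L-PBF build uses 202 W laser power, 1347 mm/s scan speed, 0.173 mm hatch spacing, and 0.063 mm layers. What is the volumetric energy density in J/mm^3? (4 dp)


E = 202 / (1347*0.173*0.063) = 13.7593 J/mm^3


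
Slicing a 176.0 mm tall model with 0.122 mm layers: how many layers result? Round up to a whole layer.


Layers = ceil(176.0/0.122) = 1443


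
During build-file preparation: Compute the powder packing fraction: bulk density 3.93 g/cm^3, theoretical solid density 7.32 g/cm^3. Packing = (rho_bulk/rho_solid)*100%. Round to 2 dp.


Packing = (3.93/7.32)*100 = 53.69 %


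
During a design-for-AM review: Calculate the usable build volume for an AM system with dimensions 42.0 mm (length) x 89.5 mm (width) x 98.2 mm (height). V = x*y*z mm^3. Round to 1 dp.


V = 42.0 * 89.5 * 98.2 = 369133.8 mm^3


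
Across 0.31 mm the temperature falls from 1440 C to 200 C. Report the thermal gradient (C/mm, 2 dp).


G = (1440-200)/0.31 = 4000.0 C/mm


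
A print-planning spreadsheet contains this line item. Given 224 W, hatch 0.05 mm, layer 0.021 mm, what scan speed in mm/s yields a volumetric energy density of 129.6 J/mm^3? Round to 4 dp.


v = 224 / (129.6*0.05*0.021) = 1646.0905 mm/s


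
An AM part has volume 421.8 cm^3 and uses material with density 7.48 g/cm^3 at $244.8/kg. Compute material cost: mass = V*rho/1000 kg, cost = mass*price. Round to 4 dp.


Mass = 421.8*7.48/1000 = 3.155064 kg
Cost = 3.155064 * 244.8 = 772.3597 $


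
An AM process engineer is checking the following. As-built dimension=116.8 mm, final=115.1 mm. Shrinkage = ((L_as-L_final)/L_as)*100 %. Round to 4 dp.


Shrinkage = ((116.8-115.1)/116.8)*100 = 1.4555 %


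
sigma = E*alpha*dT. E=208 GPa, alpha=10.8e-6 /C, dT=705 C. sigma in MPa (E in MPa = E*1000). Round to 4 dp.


sigma = 208*1000 * 10.8e-6 * 705 = 1583.712 MPa


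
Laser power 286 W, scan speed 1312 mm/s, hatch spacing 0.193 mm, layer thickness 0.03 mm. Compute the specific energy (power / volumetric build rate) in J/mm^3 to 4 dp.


Build rate = 1312 * 0.193 * 0.03 = 7.59648 mm^3/s
SE = 286 / 7.59648 = 37.649 J/mm^3


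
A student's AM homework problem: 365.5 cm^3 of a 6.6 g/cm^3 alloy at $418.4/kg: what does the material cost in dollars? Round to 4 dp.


Mass = 365.5*6.6/1000 = 2.4123 kg
Cost = 2.4123 * 418.4 = 1009.3063 $


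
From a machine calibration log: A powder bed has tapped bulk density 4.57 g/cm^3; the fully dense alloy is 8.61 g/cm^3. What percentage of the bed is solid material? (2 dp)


Packing = (4.57/8.61)*100 = 53.08 %


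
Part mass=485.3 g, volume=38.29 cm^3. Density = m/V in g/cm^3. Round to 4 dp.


rho = 485.3 / 38.29 = 12.6743 g/cm^3


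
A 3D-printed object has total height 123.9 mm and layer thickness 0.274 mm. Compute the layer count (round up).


Layers = ceil(123.9/0.274) = 453


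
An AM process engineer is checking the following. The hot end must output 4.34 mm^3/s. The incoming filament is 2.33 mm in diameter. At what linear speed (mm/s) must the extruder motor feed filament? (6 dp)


A = pi*(2.33/2)^2 = 4.263848
v = 4.34 / 4.263848 = 1.01786 mm/s


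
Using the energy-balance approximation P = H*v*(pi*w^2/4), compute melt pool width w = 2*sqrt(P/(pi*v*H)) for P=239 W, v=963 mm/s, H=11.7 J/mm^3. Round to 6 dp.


w = 2*sqrt(239/(pi*963*11.7)) = 0.164342 mm


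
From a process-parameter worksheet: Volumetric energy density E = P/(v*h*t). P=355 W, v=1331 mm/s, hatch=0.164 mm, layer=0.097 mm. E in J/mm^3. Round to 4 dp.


E = 355 / (1331*0.164*0.097) = 16.7662 J/mm^3


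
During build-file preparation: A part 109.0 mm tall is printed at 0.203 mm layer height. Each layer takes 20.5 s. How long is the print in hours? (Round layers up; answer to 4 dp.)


Layers = ceil(109.0/0.203) = 537
t = 537 * 20.5 / 3600 = 3.0579 hrs


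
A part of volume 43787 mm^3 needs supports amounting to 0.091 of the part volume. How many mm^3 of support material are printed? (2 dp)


V_support = 43787 * 0.091 = 3984.62 mm^3


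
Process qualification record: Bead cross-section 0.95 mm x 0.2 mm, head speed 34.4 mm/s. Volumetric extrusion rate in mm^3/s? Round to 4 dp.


Rate = 0.95 * 0.2 * 34.4 = 6.536 mm^3/s


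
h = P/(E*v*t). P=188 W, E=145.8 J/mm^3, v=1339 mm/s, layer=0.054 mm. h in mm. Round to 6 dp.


h = 188 / (145.8*1339*0.054) = 0.017833 mm


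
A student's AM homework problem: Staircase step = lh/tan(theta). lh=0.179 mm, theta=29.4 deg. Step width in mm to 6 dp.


step = 0.179 / tan(29.4) = 0.317674 mm


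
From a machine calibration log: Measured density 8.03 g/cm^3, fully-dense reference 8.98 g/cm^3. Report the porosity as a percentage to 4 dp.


Porosity = (1-8.03/8.98)*100 = 10.5791 %


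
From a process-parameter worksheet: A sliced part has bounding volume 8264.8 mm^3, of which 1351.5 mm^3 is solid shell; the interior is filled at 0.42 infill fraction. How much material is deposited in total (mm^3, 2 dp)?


V_infill = (8264.8 - 1351.5) * 0.42 = 2903.59
V_total = 1351.5 + 2903.59 = 4255.09 mm^3


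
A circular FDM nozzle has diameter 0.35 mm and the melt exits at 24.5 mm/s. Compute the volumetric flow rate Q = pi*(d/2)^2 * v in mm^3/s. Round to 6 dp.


A = pi*(0.35/2)^2 = 0.09621128 mm^2
Q = 0.09621128 * 24.5 = 2.357176 mm^3/s


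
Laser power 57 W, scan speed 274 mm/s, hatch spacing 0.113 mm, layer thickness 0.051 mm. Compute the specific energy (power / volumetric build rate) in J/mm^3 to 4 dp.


Build rate = 274 * 0.113 * 0.051 = 1.579062 mm^3/s
SE = 57 / 1.579062 = 36.0974 J/mm^3


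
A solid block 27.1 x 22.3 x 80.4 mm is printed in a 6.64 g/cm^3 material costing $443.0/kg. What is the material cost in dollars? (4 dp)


V = 27.1 * 22.3 * 80.4 = 48588.132 mm^3 = 48.588132 cm^3
Mass = 48.588132 * 6.64 / 1000 = 0.3226252 kg
Cost = 0.3226252 * 443.0 = 142.923 $


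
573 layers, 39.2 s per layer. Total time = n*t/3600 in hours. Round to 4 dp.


t = 573 * 39.2 / 3600 = 6.2393 hrs


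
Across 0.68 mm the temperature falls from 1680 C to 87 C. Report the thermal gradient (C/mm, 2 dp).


G = (1680-87)/0.68 = 2342.65 C/mm


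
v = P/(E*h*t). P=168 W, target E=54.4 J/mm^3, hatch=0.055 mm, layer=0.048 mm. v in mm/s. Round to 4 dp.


v = 168 / (54.4*0.055*0.048) = 1169.7861 mm/s


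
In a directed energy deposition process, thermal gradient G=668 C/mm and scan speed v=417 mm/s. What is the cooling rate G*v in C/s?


CR = 668 * 417 = 278556 C/s


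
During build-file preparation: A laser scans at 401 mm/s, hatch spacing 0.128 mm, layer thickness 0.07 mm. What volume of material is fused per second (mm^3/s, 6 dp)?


Rate = 401 * 0.128 * 0.07 = 3.59296 mm^3/s


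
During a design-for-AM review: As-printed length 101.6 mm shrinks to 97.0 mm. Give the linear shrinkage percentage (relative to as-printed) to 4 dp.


Shrinkage = ((101.6-97.0)/101.6)*100 = 4.5276 %


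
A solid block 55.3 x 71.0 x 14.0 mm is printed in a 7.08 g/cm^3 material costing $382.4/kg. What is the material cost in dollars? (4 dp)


V = 55.3 * 71.0 * 14.0 = 54968.2 mm^3 = 54.9682 cm^3
Mass = 54.9682 * 7.08 / 1000 = 0.38917486 kg
Cost = 0.38917486 * 382.4 = 148.8205 $


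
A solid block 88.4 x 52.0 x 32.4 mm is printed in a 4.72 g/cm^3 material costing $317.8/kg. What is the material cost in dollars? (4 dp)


V = 88.4 * 52.0 * 32.4 = 148936.32 mm^3 = 148.93632 cm^3
Mass = 148.93632 * 4.72 / 1000 = 0.70297943 kg
Cost = 0.70297943 * 317.8 = 223.4069 $


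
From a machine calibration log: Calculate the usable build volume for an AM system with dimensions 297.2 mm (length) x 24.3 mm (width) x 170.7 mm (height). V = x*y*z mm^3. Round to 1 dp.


V = 297.2 * 24.3 * 170.7 = 1232788.6 mm^3


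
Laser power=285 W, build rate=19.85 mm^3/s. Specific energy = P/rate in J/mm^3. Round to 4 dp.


SE = 285 / 19.85 = 14.3577 J/mm^3


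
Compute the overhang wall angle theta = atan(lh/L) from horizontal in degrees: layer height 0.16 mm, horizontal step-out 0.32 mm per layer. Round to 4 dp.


angle = atan(0.16/0.32) = 26.5651 degrees


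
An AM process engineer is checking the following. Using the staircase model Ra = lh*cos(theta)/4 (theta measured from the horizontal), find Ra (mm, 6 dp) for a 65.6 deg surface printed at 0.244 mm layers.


Ra = 0.244 * cos(65.6) / 4 = 0.025199 mm


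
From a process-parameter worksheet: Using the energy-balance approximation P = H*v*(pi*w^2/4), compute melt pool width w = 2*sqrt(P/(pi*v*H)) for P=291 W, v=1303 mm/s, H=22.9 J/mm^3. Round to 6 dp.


w = 2*sqrt(291/(pi*1303*22.9)) = 0.111432 mm


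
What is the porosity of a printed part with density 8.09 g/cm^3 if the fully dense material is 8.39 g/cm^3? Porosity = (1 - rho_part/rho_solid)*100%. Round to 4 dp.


Porosity = (1-8.09/8.39)*100 = 3.5757 %


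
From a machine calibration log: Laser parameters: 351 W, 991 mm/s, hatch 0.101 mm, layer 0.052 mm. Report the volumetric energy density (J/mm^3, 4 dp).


E = 351 / (991*0.101*0.052) = 67.4386 J/mm^3


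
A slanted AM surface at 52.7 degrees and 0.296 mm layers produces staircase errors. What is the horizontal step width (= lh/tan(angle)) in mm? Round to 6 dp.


step = 0.296 / tan(52.7) = 0.225492 mm


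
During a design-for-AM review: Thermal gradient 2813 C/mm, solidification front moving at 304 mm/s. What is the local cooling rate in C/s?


CR = 2813 * 304 = 855152 C/s


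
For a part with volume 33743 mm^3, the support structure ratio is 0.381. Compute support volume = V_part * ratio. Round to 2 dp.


V_support = 33743 * 0.381 = 12856.08 mm^3


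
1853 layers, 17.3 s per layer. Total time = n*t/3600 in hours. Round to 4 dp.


t = 1853 * 17.3 / 3600 = 8.9047 hrs


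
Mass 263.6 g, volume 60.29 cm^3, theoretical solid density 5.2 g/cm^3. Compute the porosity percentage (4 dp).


rho_part = 263.6 / 60.29 = 4.37220103 g/cm^3
Porosity = (1 - 4.37220103/5.2)*100 = 15.9192 %


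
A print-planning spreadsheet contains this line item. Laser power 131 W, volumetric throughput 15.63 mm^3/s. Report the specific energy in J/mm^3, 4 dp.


SE = 131 / 15.63 = 8.3813 J/mm^3


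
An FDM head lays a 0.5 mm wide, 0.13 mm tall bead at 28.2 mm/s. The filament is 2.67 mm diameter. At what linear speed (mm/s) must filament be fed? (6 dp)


Q = 0.5 * 0.13 * 28.2 = 1.833 mm^3/s
A_fil = pi*(2.67/2)^2 = 5.59902497 mm^2
v_feed = 1.833 / 5.59902497 = 0.327378 mm/s


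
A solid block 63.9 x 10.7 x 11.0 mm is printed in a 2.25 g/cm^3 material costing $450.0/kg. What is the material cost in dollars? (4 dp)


V = 63.9 * 10.7 * 11.0 = 7521.03 mm^3 = 7.52103 cm^3
Mass = 7.52103 * 2.25 / 1000 = 0.01692232 kg
Cost = 0.01692232 * 450.0 = 7.615 $


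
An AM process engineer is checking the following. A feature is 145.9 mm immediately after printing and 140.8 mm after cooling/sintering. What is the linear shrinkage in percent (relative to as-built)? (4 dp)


Shrinkage = ((145.9-140.8)/145.9)*100 = 3.4955 %


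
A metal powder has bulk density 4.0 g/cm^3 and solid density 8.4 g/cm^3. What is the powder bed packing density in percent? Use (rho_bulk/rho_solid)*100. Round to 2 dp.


Packing = (4.0/8.4)*100 = 47.62 %


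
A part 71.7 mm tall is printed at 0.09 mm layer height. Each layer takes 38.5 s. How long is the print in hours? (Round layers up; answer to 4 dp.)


Layers = ceil(71.7/0.09) = 797
t = 797 * 38.5 / 3600 = 8.5235 hrs


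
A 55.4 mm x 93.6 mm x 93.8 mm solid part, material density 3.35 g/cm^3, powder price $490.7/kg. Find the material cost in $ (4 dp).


V = 55.4 * 93.6 * 93.8 = 486394.272 mm^3 = 486.394272 cm^3
Mass = 486.394272 * 3.35 / 1000 = 1.62942081 kg
Cost = 1.62942081 * 490.7 = 799.5568 $


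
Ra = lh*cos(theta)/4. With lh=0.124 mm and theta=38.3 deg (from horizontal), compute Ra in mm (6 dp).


Ra = 0.124 * cos(38.3) / 4 = 0.024328 mm


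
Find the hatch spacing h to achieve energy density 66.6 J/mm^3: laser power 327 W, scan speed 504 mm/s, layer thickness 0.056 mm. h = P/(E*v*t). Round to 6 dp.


h = 327 / (66.6*504*0.056) = 0.173962 mm


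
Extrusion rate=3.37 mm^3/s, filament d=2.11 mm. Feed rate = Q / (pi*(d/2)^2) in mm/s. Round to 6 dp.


A = pi*(2.11/2)^2 = 3.496671
v = 3.37 / 3.496671 = 0.963774 mm/s


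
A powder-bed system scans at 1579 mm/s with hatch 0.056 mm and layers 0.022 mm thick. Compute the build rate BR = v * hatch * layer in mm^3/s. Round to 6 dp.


Rate = 1579 * 0.056 * 0.022 = 1.945328 mm^3/s


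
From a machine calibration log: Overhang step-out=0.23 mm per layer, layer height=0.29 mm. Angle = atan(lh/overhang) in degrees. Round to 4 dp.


angle = atan(0.29/0.23) = 51.5819 degrees


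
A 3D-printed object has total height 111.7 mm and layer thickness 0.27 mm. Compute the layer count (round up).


Layers = ceil(111.7/0.27) = 414


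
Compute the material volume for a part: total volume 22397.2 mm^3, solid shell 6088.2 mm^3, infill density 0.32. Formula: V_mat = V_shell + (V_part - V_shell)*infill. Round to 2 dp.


V_infill = (22397.2 - 6088.2) * 0.32 = 5218.88
V_total = 6088.2 + 5218.88 = 11307.08 mm^3


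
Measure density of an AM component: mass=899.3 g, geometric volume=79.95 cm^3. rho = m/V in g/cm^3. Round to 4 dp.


rho = 899.3 / 79.95 = 11.2483 g/cm^3


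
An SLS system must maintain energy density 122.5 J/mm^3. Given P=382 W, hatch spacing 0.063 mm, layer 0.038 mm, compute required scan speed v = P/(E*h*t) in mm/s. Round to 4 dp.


v = 382 / (122.5*0.063*0.038) = 1302.5762 mm/s


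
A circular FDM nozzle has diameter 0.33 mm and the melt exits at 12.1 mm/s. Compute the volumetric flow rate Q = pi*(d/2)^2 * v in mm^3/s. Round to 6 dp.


A = pi*(0.33/2)^2 = 0.08552986 mm^2
Q = 0.08552986 * 12.1 = 1.034911 mm^3/s


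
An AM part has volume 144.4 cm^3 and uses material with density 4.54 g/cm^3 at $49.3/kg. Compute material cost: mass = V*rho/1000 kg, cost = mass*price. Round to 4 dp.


Mass = 144.4*4.54/1000 = 0.655576 kg
Cost = 0.655576 * 49.3 = 32.3199 $


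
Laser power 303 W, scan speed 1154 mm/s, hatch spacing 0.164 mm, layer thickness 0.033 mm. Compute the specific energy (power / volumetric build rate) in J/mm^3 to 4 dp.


Build rate = 1154 * 0.164 * 0.033 = 6.245448 mm^3/s
SE = 303 / 6.245448 = 48.5153 J/mm^3


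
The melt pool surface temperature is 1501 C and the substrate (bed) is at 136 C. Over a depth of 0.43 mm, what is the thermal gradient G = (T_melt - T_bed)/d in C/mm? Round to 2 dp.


G = (1501-136)/0.43 = 3174.42 C/mm


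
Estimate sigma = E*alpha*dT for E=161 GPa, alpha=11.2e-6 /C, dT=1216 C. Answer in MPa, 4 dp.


sigma = 161*1000 * 11.2e-6 * 1216 = 2192.6912 MPa


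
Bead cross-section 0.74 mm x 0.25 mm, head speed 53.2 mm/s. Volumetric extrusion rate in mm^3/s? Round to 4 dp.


Rate = 0.74 * 0.25 * 53.2 = 9.842 mm^3/s


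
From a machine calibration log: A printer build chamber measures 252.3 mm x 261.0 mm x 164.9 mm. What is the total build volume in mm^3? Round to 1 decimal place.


V = 252.3 * 261.0 * 164.9 = 10858714.5 mm^3


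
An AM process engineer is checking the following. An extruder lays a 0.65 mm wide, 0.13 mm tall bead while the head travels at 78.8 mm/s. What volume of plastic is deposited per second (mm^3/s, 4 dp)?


Rate = 0.65 * 0.13 * 78.8 = 6.6586 mm^3/s


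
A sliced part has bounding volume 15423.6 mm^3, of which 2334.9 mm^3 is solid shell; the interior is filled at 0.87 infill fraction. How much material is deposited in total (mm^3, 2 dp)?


V_infill = (15423.6 - 2334.9) * 0.87 = 11387.17
V_total = 2334.9 + 11387.17 = 13722.07 mm^3


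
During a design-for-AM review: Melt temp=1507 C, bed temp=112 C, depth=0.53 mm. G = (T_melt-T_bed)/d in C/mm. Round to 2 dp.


G = (1507-112)/0.53 = 2632.08 C/mm


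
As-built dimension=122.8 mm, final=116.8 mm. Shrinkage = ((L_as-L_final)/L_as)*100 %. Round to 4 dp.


Shrinkage = ((122.8-116.8)/122.8)*100 = 4.886 %


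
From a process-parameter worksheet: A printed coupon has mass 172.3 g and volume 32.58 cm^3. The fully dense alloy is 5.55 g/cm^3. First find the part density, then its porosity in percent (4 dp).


rho_part = 172.3 / 32.58 = 5.28852056 g/cm^3
Porosity = (1 - 5.28852056/5.55)*100 = 4.7113 %


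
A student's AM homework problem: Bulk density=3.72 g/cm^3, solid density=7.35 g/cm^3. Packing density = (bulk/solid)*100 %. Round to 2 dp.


Packing = (3.72/7.35)*100 = 50.61 %


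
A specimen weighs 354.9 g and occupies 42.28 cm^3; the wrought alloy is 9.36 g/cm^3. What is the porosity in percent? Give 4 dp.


rho_part = 354.9 / 42.28 = 8.39403974 g/cm^3
Porosity = (1 - 8.39403974/9.36)*100 = 10.3201 %


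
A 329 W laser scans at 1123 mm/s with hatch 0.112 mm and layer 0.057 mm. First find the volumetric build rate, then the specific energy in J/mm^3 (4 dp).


Build rate = 1123 * 0.112 * 0.057 = 7.169232 mm^3/s
SE = 329 / 7.169232 = 45.8906 J/mm^3


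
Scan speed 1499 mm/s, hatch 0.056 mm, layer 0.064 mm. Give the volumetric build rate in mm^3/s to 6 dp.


Rate = 1499 * 0.056 * 0.064 = 5.372416 mm^3/s


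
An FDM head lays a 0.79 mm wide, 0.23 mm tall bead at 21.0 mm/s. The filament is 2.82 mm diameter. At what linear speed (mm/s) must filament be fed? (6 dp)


Q = 0.79 * 0.23 * 21.0 = 3.8157 mm^3/s
A_fil = pi*(2.82/2)^2 = 6.24580035 mm^2
v_feed = 3.8157 / 6.24580035 = 0.610923 mm/s


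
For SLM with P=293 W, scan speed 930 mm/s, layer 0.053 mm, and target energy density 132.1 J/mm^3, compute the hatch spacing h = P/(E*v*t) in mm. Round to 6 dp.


h = 293 / (132.1*930*0.053) = 0.044999 mm
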